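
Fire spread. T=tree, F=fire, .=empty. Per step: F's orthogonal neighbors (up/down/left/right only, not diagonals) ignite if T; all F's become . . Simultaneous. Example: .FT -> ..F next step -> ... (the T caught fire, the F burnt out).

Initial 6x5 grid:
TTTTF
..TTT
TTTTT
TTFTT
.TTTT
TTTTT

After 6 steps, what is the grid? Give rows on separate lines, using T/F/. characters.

Step 1: 6 trees catch fire, 2 burn out
  TTTF.
  ..TTF
  TTFTT
  TF.FT
  .TFTT
  TTTTT
Step 2: 11 trees catch fire, 6 burn out
  TTF..
  ..FF.
  TF.FF
  F...F
  .F.FT
  TTFTT
Step 3: 5 trees catch fire, 11 burn out
  TF...
  .....
  F....
  .....
  ....F
  TF.FT
Step 4: 3 trees catch fire, 5 burn out
  F....
  .....
  .....
  .....
  .....
  F...F
Step 5: 0 trees catch fire, 3 burn out
  .....
  .....
  .....
  .....
  .....
  .....
Step 6: 0 trees catch fire, 0 burn out
  .....
  .....
  .....
  .....
  .....
  .....

.....
.....
.....
.....
.....
.....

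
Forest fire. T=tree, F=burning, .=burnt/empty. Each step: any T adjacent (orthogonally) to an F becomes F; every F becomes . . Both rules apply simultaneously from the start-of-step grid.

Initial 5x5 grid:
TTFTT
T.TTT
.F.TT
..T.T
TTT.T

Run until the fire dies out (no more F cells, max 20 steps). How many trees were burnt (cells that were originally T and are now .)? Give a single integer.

Step 1: +3 fires, +2 burnt (F count now 3)
Step 2: +3 fires, +3 burnt (F count now 3)
Step 3: +3 fires, +3 burnt (F count now 3)
Step 4: +1 fires, +3 burnt (F count now 1)
Step 5: +1 fires, +1 burnt (F count now 1)
Step 6: +1 fires, +1 burnt (F count now 1)
Step 7: +0 fires, +1 burnt (F count now 0)
Fire out after step 7
Initially T: 16, now '.': 21
Total burnt (originally-T cells now '.'): 12

Answer: 12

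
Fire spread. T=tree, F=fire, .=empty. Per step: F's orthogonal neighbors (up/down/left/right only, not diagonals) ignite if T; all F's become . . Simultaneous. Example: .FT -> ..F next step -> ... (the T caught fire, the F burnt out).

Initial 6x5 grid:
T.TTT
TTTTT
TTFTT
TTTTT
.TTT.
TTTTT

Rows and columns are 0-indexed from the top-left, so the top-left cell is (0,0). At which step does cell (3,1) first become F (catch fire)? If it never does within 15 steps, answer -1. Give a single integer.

Step 1: cell (3,1)='T' (+4 fires, +1 burnt)
Step 2: cell (3,1)='F' (+8 fires, +4 burnt)
  -> target ignites at step 2
Step 3: cell (3,1)='.' (+8 fires, +8 burnt)
Step 4: cell (3,1)='.' (+4 fires, +8 burnt)
Step 5: cell (3,1)='.' (+2 fires, +4 burnt)
Step 6: cell (3,1)='.' (+0 fires, +2 burnt)
  fire out at step 6

2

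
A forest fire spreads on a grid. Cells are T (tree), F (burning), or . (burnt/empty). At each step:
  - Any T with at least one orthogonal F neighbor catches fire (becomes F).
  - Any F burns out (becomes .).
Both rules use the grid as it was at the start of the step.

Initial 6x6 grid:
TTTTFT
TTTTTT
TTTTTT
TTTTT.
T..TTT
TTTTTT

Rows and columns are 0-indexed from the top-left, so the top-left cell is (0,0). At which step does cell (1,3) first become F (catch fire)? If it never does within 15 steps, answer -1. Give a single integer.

Step 1: cell (1,3)='T' (+3 fires, +1 burnt)
Step 2: cell (1,3)='F' (+4 fires, +3 burnt)
  -> target ignites at step 2
Step 3: cell (1,3)='.' (+5 fires, +4 burnt)
Step 4: cell (1,3)='.' (+5 fires, +5 burnt)
Step 5: cell (1,3)='.' (+6 fires, +5 burnt)
Step 6: cell (1,3)='.' (+4 fires, +6 burnt)
Step 7: cell (1,3)='.' (+2 fires, +4 burnt)
Step 8: cell (1,3)='.' (+2 fires, +2 burnt)
Step 9: cell (1,3)='.' (+1 fires, +2 burnt)
Step 10: cell (1,3)='.' (+0 fires, +1 burnt)
  fire out at step 10

2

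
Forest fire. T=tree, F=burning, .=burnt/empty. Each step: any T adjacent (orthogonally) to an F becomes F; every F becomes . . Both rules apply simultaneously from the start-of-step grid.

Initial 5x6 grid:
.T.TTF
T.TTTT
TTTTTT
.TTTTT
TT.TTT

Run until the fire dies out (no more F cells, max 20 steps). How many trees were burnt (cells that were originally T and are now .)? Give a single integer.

Step 1: +2 fires, +1 burnt (F count now 2)
Step 2: +3 fires, +2 burnt (F count now 3)
Step 3: +3 fires, +3 burnt (F count now 3)
Step 4: +4 fires, +3 burnt (F count now 4)
Step 5: +3 fires, +4 burnt (F count now 3)
Step 6: +3 fires, +3 burnt (F count now 3)
Step 7: +2 fires, +3 burnt (F count now 2)
Step 8: +2 fires, +2 burnt (F count now 2)
Step 9: +1 fires, +2 burnt (F count now 1)
Step 10: +0 fires, +1 burnt (F count now 0)
Fire out after step 10
Initially T: 24, now '.': 29
Total burnt (originally-T cells now '.'): 23

Answer: 23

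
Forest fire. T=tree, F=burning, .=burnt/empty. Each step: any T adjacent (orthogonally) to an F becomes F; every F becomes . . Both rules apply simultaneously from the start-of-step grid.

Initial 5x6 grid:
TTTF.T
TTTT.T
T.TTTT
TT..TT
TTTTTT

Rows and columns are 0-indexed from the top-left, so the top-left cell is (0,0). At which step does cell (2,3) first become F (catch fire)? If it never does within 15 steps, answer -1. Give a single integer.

Step 1: cell (2,3)='T' (+2 fires, +1 burnt)
Step 2: cell (2,3)='F' (+3 fires, +2 burnt)
  -> target ignites at step 2
Step 3: cell (2,3)='.' (+4 fires, +3 burnt)
Step 4: cell (2,3)='.' (+3 fires, +4 burnt)
Step 5: cell (2,3)='.' (+4 fires, +3 burnt)
Step 6: cell (2,3)='.' (+4 fires, +4 burnt)
Step 7: cell (2,3)='.' (+3 fires, +4 burnt)
Step 8: cell (2,3)='.' (+1 fires, +3 burnt)
Step 9: cell (2,3)='.' (+0 fires, +1 burnt)
  fire out at step 9

2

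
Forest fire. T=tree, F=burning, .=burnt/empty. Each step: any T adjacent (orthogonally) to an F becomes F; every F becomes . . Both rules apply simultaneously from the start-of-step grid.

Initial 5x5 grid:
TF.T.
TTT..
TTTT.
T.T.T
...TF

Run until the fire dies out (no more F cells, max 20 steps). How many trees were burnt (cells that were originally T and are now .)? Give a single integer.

Answer: 12

Derivation:
Step 1: +4 fires, +2 burnt (F count now 4)
Step 2: +3 fires, +4 burnt (F count now 3)
Step 3: +2 fires, +3 burnt (F count now 2)
Step 4: +3 fires, +2 burnt (F count now 3)
Step 5: +0 fires, +3 burnt (F count now 0)
Fire out after step 5
Initially T: 13, now '.': 24
Total burnt (originally-T cells now '.'): 12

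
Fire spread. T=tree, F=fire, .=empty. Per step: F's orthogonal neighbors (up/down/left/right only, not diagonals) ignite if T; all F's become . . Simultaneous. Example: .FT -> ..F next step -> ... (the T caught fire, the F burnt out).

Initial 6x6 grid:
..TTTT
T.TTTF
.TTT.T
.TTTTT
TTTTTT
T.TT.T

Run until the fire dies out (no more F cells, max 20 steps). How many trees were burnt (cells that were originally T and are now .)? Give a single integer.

Step 1: +3 fires, +1 burnt (F count now 3)
Step 2: +3 fires, +3 burnt (F count now 3)
Step 3: +5 fires, +3 burnt (F count now 5)
Step 4: +5 fires, +5 burnt (F count now 5)
Step 5: +3 fires, +5 burnt (F count now 3)
Step 6: +3 fires, +3 burnt (F count now 3)
Step 7: +2 fires, +3 burnt (F count now 2)
Step 8: +1 fires, +2 burnt (F count now 1)
Step 9: +1 fires, +1 burnt (F count now 1)
Step 10: +0 fires, +1 burnt (F count now 0)
Fire out after step 10
Initially T: 27, now '.': 35
Total burnt (originally-T cells now '.'): 26

Answer: 26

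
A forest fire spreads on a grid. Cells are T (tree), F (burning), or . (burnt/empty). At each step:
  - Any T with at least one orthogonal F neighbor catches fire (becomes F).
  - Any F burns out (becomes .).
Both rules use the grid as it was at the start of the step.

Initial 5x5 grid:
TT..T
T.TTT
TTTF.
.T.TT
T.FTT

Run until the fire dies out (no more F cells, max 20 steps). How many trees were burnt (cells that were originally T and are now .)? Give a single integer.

Answer: 15

Derivation:
Step 1: +4 fires, +2 burnt (F count now 4)
Step 2: +5 fires, +4 burnt (F count now 5)
Step 3: +3 fires, +5 burnt (F count now 3)
Step 4: +1 fires, +3 burnt (F count now 1)
Step 5: +1 fires, +1 burnt (F count now 1)
Step 6: +1 fires, +1 burnt (F count now 1)
Step 7: +0 fires, +1 burnt (F count now 0)
Fire out after step 7
Initially T: 16, now '.': 24
Total burnt (originally-T cells now '.'): 15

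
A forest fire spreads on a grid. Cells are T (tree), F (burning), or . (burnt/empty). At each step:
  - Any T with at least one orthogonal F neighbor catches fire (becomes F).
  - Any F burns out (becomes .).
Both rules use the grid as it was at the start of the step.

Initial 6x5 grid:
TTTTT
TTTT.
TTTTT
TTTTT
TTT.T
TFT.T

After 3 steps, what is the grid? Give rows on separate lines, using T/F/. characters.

Step 1: 3 trees catch fire, 1 burn out
  TTTTT
  TTTT.
  TTTTT
  TTTTT
  TFT.T
  F.F.T
Step 2: 3 trees catch fire, 3 burn out
  TTTTT
  TTTT.
  TTTTT
  TFTTT
  F.F.T
  ....T
Step 3: 3 trees catch fire, 3 burn out
  TTTTT
  TTTT.
  TFTTT
  F.FTT
  ....T
  ....T

TTTTT
TTTT.
TFTTT
F.FTT
....T
....T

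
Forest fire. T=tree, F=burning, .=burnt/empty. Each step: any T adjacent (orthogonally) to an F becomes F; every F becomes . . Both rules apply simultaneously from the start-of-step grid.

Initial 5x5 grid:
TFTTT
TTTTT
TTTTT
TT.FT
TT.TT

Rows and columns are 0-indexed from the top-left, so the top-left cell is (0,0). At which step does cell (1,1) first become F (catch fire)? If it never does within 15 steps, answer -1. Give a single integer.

Step 1: cell (1,1)='F' (+6 fires, +2 burnt)
  -> target ignites at step 1
Step 2: cell (1,1)='.' (+8 fires, +6 burnt)
Step 3: cell (1,1)='.' (+4 fires, +8 burnt)
Step 4: cell (1,1)='.' (+2 fires, +4 burnt)
Step 5: cell (1,1)='.' (+1 fires, +2 burnt)
Step 6: cell (1,1)='.' (+0 fires, +1 burnt)
  fire out at step 6

1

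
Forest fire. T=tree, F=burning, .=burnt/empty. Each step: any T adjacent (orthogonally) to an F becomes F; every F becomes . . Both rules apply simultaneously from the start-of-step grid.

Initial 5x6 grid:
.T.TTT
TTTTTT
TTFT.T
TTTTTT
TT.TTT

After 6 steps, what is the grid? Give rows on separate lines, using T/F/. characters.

Step 1: 4 trees catch fire, 1 burn out
  .T.TTT
  TTFTTT
  TF.F.T
  TTFTTT
  TT.TTT
Step 2: 5 trees catch fire, 4 burn out
  .T.TTT
  TF.FTT
  F....T
  TF.FTT
  TT.TTT
Step 3: 8 trees catch fire, 5 burn out
  .F.FTT
  F...FT
  .....T
  F...FT
  TF.FTT
Step 4: 5 trees catch fire, 8 burn out
  ....FT
  .....F
  .....T
  .....F
  F...FT
Step 5: 3 trees catch fire, 5 burn out
  .....F
  ......
  .....F
  ......
  .....F
Step 6: 0 trees catch fire, 3 burn out
  ......
  ......
  ......
  ......
  ......

......
......
......
......
......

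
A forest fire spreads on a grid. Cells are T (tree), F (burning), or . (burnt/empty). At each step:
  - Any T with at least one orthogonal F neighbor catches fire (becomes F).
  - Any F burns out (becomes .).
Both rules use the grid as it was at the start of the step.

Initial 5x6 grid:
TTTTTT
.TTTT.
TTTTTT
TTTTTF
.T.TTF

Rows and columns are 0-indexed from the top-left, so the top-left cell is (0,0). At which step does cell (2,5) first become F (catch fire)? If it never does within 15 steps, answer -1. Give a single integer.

Step 1: cell (2,5)='F' (+3 fires, +2 burnt)
  -> target ignites at step 1
Step 2: cell (2,5)='.' (+3 fires, +3 burnt)
Step 3: cell (2,5)='.' (+3 fires, +3 burnt)
Step 4: cell (2,5)='.' (+4 fires, +3 burnt)
Step 5: cell (2,5)='.' (+6 fires, +4 burnt)
Step 6: cell (2,5)='.' (+3 fires, +6 burnt)
Step 7: cell (2,5)='.' (+1 fires, +3 burnt)
Step 8: cell (2,5)='.' (+1 fires, +1 burnt)
Step 9: cell (2,5)='.' (+0 fires, +1 burnt)
  fire out at step 9

1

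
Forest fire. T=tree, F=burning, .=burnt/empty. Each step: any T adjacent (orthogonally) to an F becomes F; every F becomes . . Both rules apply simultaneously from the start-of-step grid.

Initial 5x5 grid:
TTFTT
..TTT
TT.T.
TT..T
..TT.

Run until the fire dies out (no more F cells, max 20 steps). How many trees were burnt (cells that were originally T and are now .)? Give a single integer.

Step 1: +3 fires, +1 burnt (F count now 3)
Step 2: +3 fires, +3 burnt (F count now 3)
Step 3: +2 fires, +3 burnt (F count now 2)
Step 4: +0 fires, +2 burnt (F count now 0)
Fire out after step 4
Initially T: 15, now '.': 18
Total burnt (originally-T cells now '.'): 8

Answer: 8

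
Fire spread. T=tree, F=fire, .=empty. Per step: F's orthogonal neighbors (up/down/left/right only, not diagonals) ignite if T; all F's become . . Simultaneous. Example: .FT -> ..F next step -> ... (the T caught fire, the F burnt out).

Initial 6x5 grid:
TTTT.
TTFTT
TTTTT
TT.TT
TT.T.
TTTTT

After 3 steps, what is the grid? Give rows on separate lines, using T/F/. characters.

Step 1: 4 trees catch fire, 1 burn out
  TTFT.
  TF.FT
  TTFTT
  TT.TT
  TT.T.
  TTTTT
Step 2: 6 trees catch fire, 4 burn out
  TF.F.
  F...F
  TF.FT
  TT.TT
  TT.T.
  TTTTT
Step 3: 5 trees catch fire, 6 burn out
  F....
  .....
  F...F
  TF.FT
  TT.T.
  TTTTT

F....
.....
F...F
TF.FT
TT.T.
TTTTT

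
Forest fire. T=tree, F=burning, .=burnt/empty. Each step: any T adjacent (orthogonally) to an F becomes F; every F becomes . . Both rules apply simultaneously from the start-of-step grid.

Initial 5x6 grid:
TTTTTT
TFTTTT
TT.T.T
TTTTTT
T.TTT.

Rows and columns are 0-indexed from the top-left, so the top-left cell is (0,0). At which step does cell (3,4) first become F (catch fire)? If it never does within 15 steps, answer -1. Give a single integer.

Step 1: cell (3,4)='T' (+4 fires, +1 burnt)
Step 2: cell (3,4)='T' (+5 fires, +4 burnt)
Step 3: cell (3,4)='T' (+5 fires, +5 burnt)
Step 4: cell (3,4)='T' (+5 fires, +5 burnt)
Step 5: cell (3,4)='F' (+4 fires, +5 burnt)
  -> target ignites at step 5
Step 6: cell (3,4)='.' (+2 fires, +4 burnt)
Step 7: cell (3,4)='.' (+0 fires, +2 burnt)
  fire out at step 7

5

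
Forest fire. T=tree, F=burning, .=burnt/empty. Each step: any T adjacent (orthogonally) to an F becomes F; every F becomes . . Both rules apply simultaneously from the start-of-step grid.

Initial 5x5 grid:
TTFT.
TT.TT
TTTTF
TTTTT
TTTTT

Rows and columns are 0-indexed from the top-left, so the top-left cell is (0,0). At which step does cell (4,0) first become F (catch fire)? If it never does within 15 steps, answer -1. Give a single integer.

Step 1: cell (4,0)='T' (+5 fires, +2 burnt)
Step 2: cell (4,0)='T' (+6 fires, +5 burnt)
Step 3: cell (4,0)='T' (+4 fires, +6 burnt)
Step 4: cell (4,0)='T' (+3 fires, +4 burnt)
Step 5: cell (4,0)='T' (+2 fires, +3 burnt)
Step 6: cell (4,0)='F' (+1 fires, +2 burnt)
  -> target ignites at step 6
Step 7: cell (4,0)='.' (+0 fires, +1 burnt)
  fire out at step 7

6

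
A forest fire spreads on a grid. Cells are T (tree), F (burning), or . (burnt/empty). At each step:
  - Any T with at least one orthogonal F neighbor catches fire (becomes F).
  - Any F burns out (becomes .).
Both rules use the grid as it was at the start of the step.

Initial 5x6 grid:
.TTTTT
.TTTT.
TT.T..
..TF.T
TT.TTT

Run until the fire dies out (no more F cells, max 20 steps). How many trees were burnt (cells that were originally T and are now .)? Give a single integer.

Step 1: +3 fires, +1 burnt (F count now 3)
Step 2: +2 fires, +3 burnt (F count now 2)
Step 3: +4 fires, +2 burnt (F count now 4)
Step 4: +4 fires, +4 burnt (F count now 4)
Step 5: +3 fires, +4 burnt (F count now 3)
Step 6: +1 fires, +3 burnt (F count now 1)
Step 7: +0 fires, +1 burnt (F count now 0)
Fire out after step 7
Initially T: 19, now '.': 28
Total burnt (originally-T cells now '.'): 17

Answer: 17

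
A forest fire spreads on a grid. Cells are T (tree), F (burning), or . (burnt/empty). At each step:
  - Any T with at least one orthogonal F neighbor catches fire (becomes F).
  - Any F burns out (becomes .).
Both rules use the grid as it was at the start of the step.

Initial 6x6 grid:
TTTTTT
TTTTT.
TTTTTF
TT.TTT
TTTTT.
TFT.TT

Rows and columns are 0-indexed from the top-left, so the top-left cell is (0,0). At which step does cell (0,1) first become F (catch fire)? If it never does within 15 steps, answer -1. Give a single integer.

Step 1: cell (0,1)='T' (+5 fires, +2 burnt)
Step 2: cell (0,1)='T' (+6 fires, +5 burnt)
Step 3: cell (0,1)='T' (+8 fires, +6 burnt)
Step 4: cell (0,1)='T' (+6 fires, +8 burnt)
Step 5: cell (0,1)='F' (+4 fires, +6 burnt)
  -> target ignites at step 5
Step 6: cell (0,1)='.' (+1 fires, +4 burnt)
Step 7: cell (0,1)='.' (+0 fires, +1 burnt)
  fire out at step 7

5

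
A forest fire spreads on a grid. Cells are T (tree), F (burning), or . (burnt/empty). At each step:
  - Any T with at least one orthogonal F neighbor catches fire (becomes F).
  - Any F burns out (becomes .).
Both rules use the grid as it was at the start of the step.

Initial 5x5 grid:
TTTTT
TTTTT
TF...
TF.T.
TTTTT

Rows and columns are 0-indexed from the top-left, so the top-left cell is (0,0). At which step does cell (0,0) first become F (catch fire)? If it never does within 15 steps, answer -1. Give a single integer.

Step 1: cell (0,0)='T' (+4 fires, +2 burnt)
Step 2: cell (0,0)='T' (+5 fires, +4 burnt)
Step 3: cell (0,0)='F' (+4 fires, +5 burnt)
  -> target ignites at step 3
Step 4: cell (0,0)='.' (+4 fires, +4 burnt)
Step 5: cell (0,0)='.' (+1 fires, +4 burnt)
Step 6: cell (0,0)='.' (+0 fires, +1 burnt)
  fire out at step 6

3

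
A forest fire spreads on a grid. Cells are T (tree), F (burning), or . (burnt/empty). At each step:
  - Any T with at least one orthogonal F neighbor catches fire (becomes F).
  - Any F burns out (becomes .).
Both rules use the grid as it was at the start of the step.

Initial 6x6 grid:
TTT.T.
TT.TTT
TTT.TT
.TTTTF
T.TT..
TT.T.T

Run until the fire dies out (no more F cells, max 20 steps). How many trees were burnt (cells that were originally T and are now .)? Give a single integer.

Step 1: +2 fires, +1 burnt (F count now 2)
Step 2: +3 fires, +2 burnt (F count now 3)
Step 3: +3 fires, +3 burnt (F count now 3)
Step 4: +6 fires, +3 burnt (F count now 6)
Step 5: +1 fires, +6 burnt (F count now 1)
Step 6: +2 fires, +1 burnt (F count now 2)
Step 7: +2 fires, +2 burnt (F count now 2)
Step 8: +2 fires, +2 burnt (F count now 2)
Step 9: +0 fires, +2 burnt (F count now 0)
Fire out after step 9
Initially T: 25, now '.': 32
Total burnt (originally-T cells now '.'): 21

Answer: 21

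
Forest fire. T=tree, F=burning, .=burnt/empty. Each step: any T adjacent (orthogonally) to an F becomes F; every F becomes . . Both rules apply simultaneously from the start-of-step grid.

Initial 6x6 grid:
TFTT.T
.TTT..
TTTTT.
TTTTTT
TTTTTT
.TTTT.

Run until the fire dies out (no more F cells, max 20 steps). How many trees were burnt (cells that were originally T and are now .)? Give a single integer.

Step 1: +3 fires, +1 burnt (F count now 3)
Step 2: +3 fires, +3 burnt (F count now 3)
Step 3: +4 fires, +3 burnt (F count now 4)
Step 4: +4 fires, +4 burnt (F count now 4)
Step 5: +5 fires, +4 burnt (F count now 5)
Step 6: +3 fires, +5 burnt (F count now 3)
Step 7: +3 fires, +3 burnt (F count now 3)
Step 8: +2 fires, +3 burnt (F count now 2)
Step 9: +0 fires, +2 burnt (F count now 0)
Fire out after step 9
Initially T: 28, now '.': 35
Total burnt (originally-T cells now '.'): 27

Answer: 27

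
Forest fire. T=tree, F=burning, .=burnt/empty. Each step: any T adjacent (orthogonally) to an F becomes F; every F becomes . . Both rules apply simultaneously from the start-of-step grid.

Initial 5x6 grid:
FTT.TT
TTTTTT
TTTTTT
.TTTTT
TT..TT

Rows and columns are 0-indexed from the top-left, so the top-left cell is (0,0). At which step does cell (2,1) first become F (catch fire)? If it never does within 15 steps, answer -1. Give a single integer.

Step 1: cell (2,1)='T' (+2 fires, +1 burnt)
Step 2: cell (2,1)='T' (+3 fires, +2 burnt)
Step 3: cell (2,1)='F' (+2 fires, +3 burnt)
  -> target ignites at step 3
Step 4: cell (2,1)='.' (+3 fires, +2 burnt)
Step 5: cell (2,1)='.' (+4 fires, +3 burnt)
Step 6: cell (2,1)='.' (+5 fires, +4 burnt)
Step 7: cell (2,1)='.' (+3 fires, +5 burnt)
Step 8: cell (2,1)='.' (+2 fires, +3 burnt)
Step 9: cell (2,1)='.' (+1 fires, +2 burnt)
Step 10: cell (2,1)='.' (+0 fires, +1 burnt)
  fire out at step 10

3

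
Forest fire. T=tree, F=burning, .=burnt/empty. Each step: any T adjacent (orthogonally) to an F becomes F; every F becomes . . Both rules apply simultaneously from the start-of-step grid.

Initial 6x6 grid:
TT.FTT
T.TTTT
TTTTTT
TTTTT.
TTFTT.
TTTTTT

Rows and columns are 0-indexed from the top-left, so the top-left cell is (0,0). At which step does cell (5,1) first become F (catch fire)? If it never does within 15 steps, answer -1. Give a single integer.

Step 1: cell (5,1)='T' (+6 fires, +2 burnt)
Step 2: cell (5,1)='F' (+11 fires, +6 burnt)
  -> target ignites at step 2
Step 3: cell (5,1)='.' (+7 fires, +11 burnt)
Step 4: cell (5,1)='.' (+3 fires, +7 burnt)
Step 5: cell (5,1)='.' (+1 fires, +3 burnt)
Step 6: cell (5,1)='.' (+1 fires, +1 burnt)
Step 7: cell (5,1)='.' (+1 fires, +1 burnt)
Step 8: cell (5,1)='.' (+0 fires, +1 burnt)
  fire out at step 8

2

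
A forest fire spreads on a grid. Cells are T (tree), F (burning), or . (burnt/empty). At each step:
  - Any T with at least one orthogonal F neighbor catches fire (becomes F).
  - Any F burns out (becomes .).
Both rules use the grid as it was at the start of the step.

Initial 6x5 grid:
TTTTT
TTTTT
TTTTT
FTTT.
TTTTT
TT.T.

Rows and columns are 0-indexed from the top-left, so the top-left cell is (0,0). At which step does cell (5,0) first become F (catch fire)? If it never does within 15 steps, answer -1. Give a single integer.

Step 1: cell (5,0)='T' (+3 fires, +1 burnt)
Step 2: cell (5,0)='F' (+5 fires, +3 burnt)
  -> target ignites at step 2
Step 3: cell (5,0)='.' (+6 fires, +5 burnt)
Step 4: cell (5,0)='.' (+4 fires, +6 burnt)
Step 5: cell (5,0)='.' (+5 fires, +4 burnt)
Step 6: cell (5,0)='.' (+2 fires, +5 burnt)
Step 7: cell (5,0)='.' (+1 fires, +2 burnt)
Step 8: cell (5,0)='.' (+0 fires, +1 burnt)
  fire out at step 8

2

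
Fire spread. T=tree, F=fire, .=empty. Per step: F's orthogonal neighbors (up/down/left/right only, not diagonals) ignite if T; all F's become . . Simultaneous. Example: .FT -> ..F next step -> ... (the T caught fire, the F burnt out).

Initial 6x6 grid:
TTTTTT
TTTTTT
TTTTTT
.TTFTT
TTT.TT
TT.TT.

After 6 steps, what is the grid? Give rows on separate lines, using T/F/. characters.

Step 1: 3 trees catch fire, 1 burn out
  TTTTTT
  TTTTTT
  TTTFTT
  .TF.FT
  TTT.TT
  TT.TT.
Step 2: 7 trees catch fire, 3 burn out
  TTTTTT
  TTTFTT
  TTF.FT
  .F...F
  TTF.FT
  TT.TT.
Step 3: 8 trees catch fire, 7 burn out
  TTTFTT
  TTF.FT
  TF...F
  ......
  TF...F
  TT.TF.
Step 4: 8 trees catch fire, 8 burn out
  TTF.FT
  TF...F
  F.....
  ......
  F.....
  TF.F..
Step 5: 4 trees catch fire, 8 burn out
  TF...F
  F.....
  ......
  ......
  ......
  F.....
Step 6: 1 trees catch fire, 4 burn out
  F.....
  ......
  ......
  ......
  ......
  ......

F.....
......
......
......
......
......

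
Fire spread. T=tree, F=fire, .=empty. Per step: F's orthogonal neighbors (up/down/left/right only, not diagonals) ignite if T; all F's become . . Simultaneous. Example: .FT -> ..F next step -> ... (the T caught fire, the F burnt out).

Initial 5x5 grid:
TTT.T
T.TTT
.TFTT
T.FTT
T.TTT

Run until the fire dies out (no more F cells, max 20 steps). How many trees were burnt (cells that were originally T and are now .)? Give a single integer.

Step 1: +5 fires, +2 burnt (F count now 5)
Step 2: +5 fires, +5 burnt (F count now 5)
Step 3: +3 fires, +5 burnt (F count now 3)
Step 4: +2 fires, +3 burnt (F count now 2)
Step 5: +1 fires, +2 burnt (F count now 1)
Step 6: +0 fires, +1 burnt (F count now 0)
Fire out after step 6
Initially T: 18, now '.': 23
Total burnt (originally-T cells now '.'): 16

Answer: 16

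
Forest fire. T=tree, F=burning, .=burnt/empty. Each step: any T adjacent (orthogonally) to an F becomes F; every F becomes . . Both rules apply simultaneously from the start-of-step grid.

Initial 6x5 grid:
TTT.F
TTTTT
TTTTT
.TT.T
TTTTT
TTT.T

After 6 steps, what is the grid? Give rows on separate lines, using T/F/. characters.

Step 1: 1 trees catch fire, 1 burn out
  TTT..
  TTTTF
  TTTTT
  .TT.T
  TTTTT
  TTT.T
Step 2: 2 trees catch fire, 1 burn out
  TTT..
  TTTF.
  TTTTF
  .TT.T
  TTTTT
  TTT.T
Step 3: 3 trees catch fire, 2 burn out
  TTT..
  TTF..
  TTTF.
  .TT.F
  TTTTT
  TTT.T
Step 4: 4 trees catch fire, 3 burn out
  TTF..
  TF...
  TTF..
  .TT..
  TTTTF
  TTT.T
Step 5: 6 trees catch fire, 4 burn out
  TF...
  F....
  TF...
  .TF..
  TTTF.
  TTT.F
Step 6: 4 trees catch fire, 6 burn out
  F....
  .....
  F....
  .F...
  TTF..
  TTT..

F....
.....
F....
.F...
TTF..
TTT..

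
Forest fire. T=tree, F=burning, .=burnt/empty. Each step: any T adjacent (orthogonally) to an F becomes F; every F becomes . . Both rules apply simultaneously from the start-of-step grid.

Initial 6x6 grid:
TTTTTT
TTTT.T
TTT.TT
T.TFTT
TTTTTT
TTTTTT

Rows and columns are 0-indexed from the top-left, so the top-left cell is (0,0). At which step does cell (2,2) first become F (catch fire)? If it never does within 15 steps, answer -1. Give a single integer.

Step 1: cell (2,2)='T' (+3 fires, +1 burnt)
Step 2: cell (2,2)='F' (+6 fires, +3 burnt)
  -> target ignites at step 2
Step 3: cell (2,2)='.' (+7 fires, +6 burnt)
Step 4: cell (2,2)='.' (+8 fires, +7 burnt)
Step 5: cell (2,2)='.' (+6 fires, +8 burnt)
Step 6: cell (2,2)='.' (+2 fires, +6 burnt)
Step 7: cell (2,2)='.' (+0 fires, +2 burnt)
  fire out at step 7

2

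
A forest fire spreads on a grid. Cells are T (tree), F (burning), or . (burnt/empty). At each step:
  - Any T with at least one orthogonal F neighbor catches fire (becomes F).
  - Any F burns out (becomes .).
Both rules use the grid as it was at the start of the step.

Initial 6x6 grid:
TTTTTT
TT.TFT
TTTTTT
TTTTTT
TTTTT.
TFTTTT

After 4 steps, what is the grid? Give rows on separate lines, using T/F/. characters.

Step 1: 7 trees catch fire, 2 burn out
  TTTTFT
  TT.F.F
  TTTTFT
  TTTTTT
  TFTTT.
  F.FTTT
Step 2: 9 trees catch fire, 7 burn out
  TTTF.F
  TT....
  TTTF.F
  TFTTFT
  F.FTT.
  ...FTT
Step 3: 10 trees catch fire, 9 burn out
  TTF...
  TT....
  TFF...
  F.FF.F
  ...FF.
  ....FT
Step 4: 4 trees catch fire, 10 burn out
  TF....
  TF....
  F.....
  ......
  ......
  .....F

TF....
TF....
F.....
......
......
.....F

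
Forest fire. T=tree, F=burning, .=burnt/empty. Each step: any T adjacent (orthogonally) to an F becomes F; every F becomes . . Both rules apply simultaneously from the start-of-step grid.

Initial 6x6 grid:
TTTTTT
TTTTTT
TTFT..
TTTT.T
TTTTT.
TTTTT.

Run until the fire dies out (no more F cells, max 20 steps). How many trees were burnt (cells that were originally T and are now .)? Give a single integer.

Step 1: +4 fires, +1 burnt (F count now 4)
Step 2: +7 fires, +4 burnt (F count now 7)
Step 3: +8 fires, +7 burnt (F count now 8)
Step 4: +7 fires, +8 burnt (F count now 7)
Step 5: +3 fires, +7 burnt (F count now 3)
Step 6: +0 fires, +3 burnt (F count now 0)
Fire out after step 6
Initially T: 30, now '.': 35
Total burnt (originally-T cells now '.'): 29

Answer: 29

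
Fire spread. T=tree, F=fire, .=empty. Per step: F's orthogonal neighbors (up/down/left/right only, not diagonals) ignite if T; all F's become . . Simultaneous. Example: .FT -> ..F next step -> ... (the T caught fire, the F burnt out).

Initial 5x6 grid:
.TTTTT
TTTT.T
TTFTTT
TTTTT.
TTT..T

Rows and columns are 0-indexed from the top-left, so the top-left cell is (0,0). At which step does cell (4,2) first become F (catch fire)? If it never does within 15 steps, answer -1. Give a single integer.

Step 1: cell (4,2)='T' (+4 fires, +1 burnt)
Step 2: cell (4,2)='F' (+8 fires, +4 burnt)
  -> target ignites at step 2
Step 3: cell (4,2)='.' (+7 fires, +8 burnt)
Step 4: cell (4,2)='.' (+3 fires, +7 burnt)
Step 5: cell (4,2)='.' (+1 fires, +3 burnt)
Step 6: cell (4,2)='.' (+0 fires, +1 burnt)
  fire out at step 6

2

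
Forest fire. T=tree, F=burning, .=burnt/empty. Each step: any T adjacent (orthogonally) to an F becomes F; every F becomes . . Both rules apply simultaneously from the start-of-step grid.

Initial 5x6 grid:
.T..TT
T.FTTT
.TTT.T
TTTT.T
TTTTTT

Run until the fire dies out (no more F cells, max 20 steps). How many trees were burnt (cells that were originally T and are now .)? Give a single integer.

Answer: 20

Derivation:
Step 1: +2 fires, +1 burnt (F count now 2)
Step 2: +4 fires, +2 burnt (F count now 4)
Step 3: +5 fires, +4 burnt (F count now 5)
Step 4: +5 fires, +5 burnt (F count now 5)
Step 5: +3 fires, +5 burnt (F count now 3)
Step 6: +1 fires, +3 burnt (F count now 1)
Step 7: +0 fires, +1 burnt (F count now 0)
Fire out after step 7
Initially T: 22, now '.': 28
Total burnt (originally-T cells now '.'): 20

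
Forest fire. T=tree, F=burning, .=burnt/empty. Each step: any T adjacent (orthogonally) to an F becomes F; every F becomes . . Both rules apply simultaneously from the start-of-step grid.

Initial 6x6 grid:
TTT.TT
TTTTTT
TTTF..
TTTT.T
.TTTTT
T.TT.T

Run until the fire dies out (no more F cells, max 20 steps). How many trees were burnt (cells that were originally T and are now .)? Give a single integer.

Answer: 27

Derivation:
Step 1: +3 fires, +1 burnt (F count now 3)
Step 2: +5 fires, +3 burnt (F count now 5)
Step 3: +9 fires, +5 burnt (F count now 9)
Step 4: +7 fires, +9 burnt (F count now 7)
Step 5: +3 fires, +7 burnt (F count now 3)
Step 6: +0 fires, +3 burnt (F count now 0)
Fire out after step 6
Initially T: 28, now '.': 35
Total burnt (originally-T cells now '.'): 27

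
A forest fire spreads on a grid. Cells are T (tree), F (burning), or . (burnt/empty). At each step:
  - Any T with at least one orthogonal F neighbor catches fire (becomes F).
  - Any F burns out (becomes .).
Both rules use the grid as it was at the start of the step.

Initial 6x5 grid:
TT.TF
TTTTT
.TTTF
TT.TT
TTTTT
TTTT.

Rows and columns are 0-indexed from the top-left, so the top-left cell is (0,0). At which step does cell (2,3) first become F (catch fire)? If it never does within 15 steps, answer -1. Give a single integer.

Step 1: cell (2,3)='F' (+4 fires, +2 burnt)
  -> target ignites at step 1
Step 2: cell (2,3)='.' (+4 fires, +4 burnt)
Step 3: cell (2,3)='.' (+3 fires, +4 burnt)
Step 4: cell (2,3)='.' (+4 fires, +3 burnt)
Step 5: cell (2,3)='.' (+5 fires, +4 burnt)
Step 6: cell (2,3)='.' (+3 fires, +5 burnt)
Step 7: cell (2,3)='.' (+1 fires, +3 burnt)
Step 8: cell (2,3)='.' (+0 fires, +1 burnt)
  fire out at step 8

1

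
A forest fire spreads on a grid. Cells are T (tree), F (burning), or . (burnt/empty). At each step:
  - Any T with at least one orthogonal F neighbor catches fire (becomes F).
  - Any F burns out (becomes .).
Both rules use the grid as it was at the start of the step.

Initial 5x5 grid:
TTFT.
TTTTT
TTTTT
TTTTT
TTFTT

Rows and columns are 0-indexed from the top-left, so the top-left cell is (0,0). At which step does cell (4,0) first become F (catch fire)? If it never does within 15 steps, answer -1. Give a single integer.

Step 1: cell (4,0)='T' (+6 fires, +2 burnt)
Step 2: cell (4,0)='F' (+8 fires, +6 burnt)
  -> target ignites at step 2
Step 3: cell (4,0)='.' (+6 fires, +8 burnt)
Step 4: cell (4,0)='.' (+2 fires, +6 burnt)
Step 5: cell (4,0)='.' (+0 fires, +2 burnt)
  fire out at step 5

2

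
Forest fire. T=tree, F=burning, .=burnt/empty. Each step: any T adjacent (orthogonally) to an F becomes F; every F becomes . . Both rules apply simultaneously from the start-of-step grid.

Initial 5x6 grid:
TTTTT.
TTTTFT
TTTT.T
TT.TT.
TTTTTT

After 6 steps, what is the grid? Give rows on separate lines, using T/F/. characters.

Step 1: 3 trees catch fire, 1 burn out
  TTTTF.
  TTTF.F
  TTTT.T
  TT.TT.
  TTTTTT
Step 2: 4 trees catch fire, 3 burn out
  TTTF..
  TTF...
  TTTF.F
  TT.TT.
  TTTTTT
Step 3: 4 trees catch fire, 4 burn out
  TTF...
  TF....
  TTF...
  TT.FT.
  TTTTTT
Step 4: 5 trees catch fire, 4 burn out
  TF....
  F.....
  TF....
  TT..F.
  TTTFTT
Step 5: 5 trees catch fire, 5 burn out
  F.....
  ......
  F.....
  TF....
  TTF.FT
Step 6: 3 trees catch fire, 5 burn out
  ......
  ......
  ......
  F.....
  TF...F

......
......
......
F.....
TF...F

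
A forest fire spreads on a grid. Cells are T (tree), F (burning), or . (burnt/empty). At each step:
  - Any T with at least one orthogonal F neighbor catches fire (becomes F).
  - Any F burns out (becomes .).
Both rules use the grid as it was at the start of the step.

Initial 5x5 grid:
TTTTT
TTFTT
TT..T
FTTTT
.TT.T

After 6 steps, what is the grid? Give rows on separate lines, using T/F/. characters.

Step 1: 5 trees catch fire, 2 burn out
  TTFTT
  TF.FT
  FT..T
  .FTTT
  .TT.T
Step 2: 7 trees catch fire, 5 burn out
  TF.FT
  F...F
  .F..T
  ..FTT
  .FT.T
Step 3: 5 trees catch fire, 7 burn out
  F...F
  .....
  ....F
  ...FT
  ..F.T
Step 4: 1 trees catch fire, 5 burn out
  .....
  .....
  .....
  ....F
  ....T
Step 5: 1 trees catch fire, 1 burn out
  .....
  .....
  .....
  .....
  ....F
Step 6: 0 trees catch fire, 1 burn out
  .....
  .....
  .....
  .....
  .....

.....
.....
.....
.....
.....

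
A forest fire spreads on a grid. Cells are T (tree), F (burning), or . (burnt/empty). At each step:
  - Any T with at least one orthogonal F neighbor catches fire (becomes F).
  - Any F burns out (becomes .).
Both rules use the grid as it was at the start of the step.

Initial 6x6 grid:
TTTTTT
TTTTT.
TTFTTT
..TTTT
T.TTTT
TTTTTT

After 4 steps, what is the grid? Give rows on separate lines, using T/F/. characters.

Step 1: 4 trees catch fire, 1 burn out
  TTTTTT
  TTFTT.
  TF.FTT
  ..FTTT
  T.TTTT
  TTTTTT
Step 2: 7 trees catch fire, 4 burn out
  TTFTTT
  TF.FT.
  F...FT
  ...FTT
  T.FTTT
  TTTTTT
Step 3: 8 trees catch fire, 7 burn out
  TF.FTT
  F...F.
  .....F
  ....FT
  T..FTT
  TTFTTT
Step 4: 6 trees catch fire, 8 burn out
  F...FT
  ......
  ......
  .....F
  T...FT
  TF.FTT

F...FT
......
......
.....F
T...FT
TF.FTT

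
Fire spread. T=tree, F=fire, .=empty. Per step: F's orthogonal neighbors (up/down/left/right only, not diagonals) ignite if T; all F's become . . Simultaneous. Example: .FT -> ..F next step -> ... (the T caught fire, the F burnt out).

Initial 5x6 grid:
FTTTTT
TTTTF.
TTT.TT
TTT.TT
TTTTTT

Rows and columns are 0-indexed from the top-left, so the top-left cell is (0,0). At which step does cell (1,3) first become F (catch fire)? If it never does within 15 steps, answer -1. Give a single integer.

Step 1: cell (1,3)='F' (+5 fires, +2 burnt)
  -> target ignites at step 1
Step 2: cell (1,3)='.' (+8 fires, +5 burnt)
Step 3: cell (1,3)='.' (+5 fires, +8 burnt)
Step 4: cell (1,3)='.' (+5 fires, +5 burnt)
Step 5: cell (1,3)='.' (+2 fires, +5 burnt)
Step 6: cell (1,3)='.' (+0 fires, +2 burnt)
  fire out at step 6

1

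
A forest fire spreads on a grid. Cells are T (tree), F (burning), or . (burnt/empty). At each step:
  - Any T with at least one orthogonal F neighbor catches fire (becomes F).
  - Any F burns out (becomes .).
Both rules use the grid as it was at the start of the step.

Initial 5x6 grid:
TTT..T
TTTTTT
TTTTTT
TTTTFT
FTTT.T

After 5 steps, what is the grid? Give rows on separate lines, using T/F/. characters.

Step 1: 5 trees catch fire, 2 burn out
  TTT..T
  TTTTTT
  TTTTFT
  FTTF.F
  .FTT.T
Step 2: 9 trees catch fire, 5 burn out
  TTT..T
  TTTTFT
  FTTF.F
  .FF...
  ..FF.F
Step 3: 5 trees catch fire, 9 burn out
  TTT..T
  FTTF.F
  .FF...
  ......
  ......
Step 4: 4 trees catch fire, 5 burn out
  FTT..F
  .FF...
  ......
  ......
  ......
Step 5: 2 trees catch fire, 4 burn out
  .FF...
  ......
  ......
  ......
  ......

.FF...
......
......
......
......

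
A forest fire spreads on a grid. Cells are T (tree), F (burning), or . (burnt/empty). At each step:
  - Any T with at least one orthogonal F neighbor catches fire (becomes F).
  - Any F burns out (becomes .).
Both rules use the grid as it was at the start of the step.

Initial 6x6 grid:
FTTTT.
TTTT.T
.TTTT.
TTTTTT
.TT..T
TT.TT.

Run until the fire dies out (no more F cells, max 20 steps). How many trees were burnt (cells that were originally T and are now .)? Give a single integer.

Step 1: +2 fires, +1 burnt (F count now 2)
Step 2: +2 fires, +2 burnt (F count now 2)
Step 3: +3 fires, +2 burnt (F count now 3)
Step 4: +4 fires, +3 burnt (F count now 4)
Step 5: +4 fires, +4 burnt (F count now 4)
Step 6: +4 fires, +4 burnt (F count now 4)
Step 7: +2 fires, +4 burnt (F count now 2)
Step 8: +1 fires, +2 burnt (F count now 1)
Step 9: +1 fires, +1 burnt (F count now 1)
Step 10: +0 fires, +1 burnt (F count now 0)
Fire out after step 10
Initially T: 26, now '.': 33
Total burnt (originally-T cells now '.'): 23

Answer: 23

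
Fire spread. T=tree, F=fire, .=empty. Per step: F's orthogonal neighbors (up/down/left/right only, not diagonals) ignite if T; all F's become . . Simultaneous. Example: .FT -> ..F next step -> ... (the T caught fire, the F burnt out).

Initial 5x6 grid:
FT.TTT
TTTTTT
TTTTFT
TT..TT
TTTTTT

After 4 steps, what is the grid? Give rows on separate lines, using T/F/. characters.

Step 1: 6 trees catch fire, 2 burn out
  .F.TTT
  FTTTFT
  TTTF.F
  TT..FT
  TTTTTT
Step 2: 8 trees catch fire, 6 burn out
  ...TFT
  .FTF.F
  FTF...
  TT...F
  TTTTFT
Step 3: 7 trees catch fire, 8 burn out
  ...F.F
  ..F...
  .F....
  FT....
  TTTF.F
Step 4: 3 trees catch fire, 7 burn out
  ......
  ......
  ......
  .F....
  FTF...

......
......
......
.F....
FTF...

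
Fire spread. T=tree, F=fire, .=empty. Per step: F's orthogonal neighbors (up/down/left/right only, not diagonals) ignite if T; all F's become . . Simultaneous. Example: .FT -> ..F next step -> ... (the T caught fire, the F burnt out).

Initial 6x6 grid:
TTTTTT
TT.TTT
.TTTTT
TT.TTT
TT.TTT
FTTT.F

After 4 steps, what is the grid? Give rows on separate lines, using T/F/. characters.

Step 1: 3 trees catch fire, 2 burn out
  TTTTTT
  TT.TTT
  .TTTTT
  TT.TTT
  FT.TTF
  .FTT..
Step 2: 5 trees catch fire, 3 burn out
  TTTTTT
  TT.TTT
  .TTTTT
  FT.TTF
  .F.TF.
  ..FT..
Step 3: 5 trees catch fire, 5 burn out
  TTTTTT
  TT.TTT
  .TTTTF
  .F.TF.
  ...F..
  ...F..
Step 4: 4 trees catch fire, 5 burn out
  TTTTTT
  TT.TTF
  .FTTF.
  ...F..
  ......
  ......

TTTTTT
TT.TTF
.FTTF.
...F..
......
......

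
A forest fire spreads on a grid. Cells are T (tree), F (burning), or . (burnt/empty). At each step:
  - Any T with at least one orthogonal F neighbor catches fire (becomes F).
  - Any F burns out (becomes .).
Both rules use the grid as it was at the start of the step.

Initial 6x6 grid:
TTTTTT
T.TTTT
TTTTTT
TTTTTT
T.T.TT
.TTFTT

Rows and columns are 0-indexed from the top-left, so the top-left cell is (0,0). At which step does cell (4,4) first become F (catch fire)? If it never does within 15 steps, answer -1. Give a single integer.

Step 1: cell (4,4)='T' (+2 fires, +1 burnt)
Step 2: cell (4,4)='F' (+4 fires, +2 burnt)
  -> target ignites at step 2
Step 3: cell (4,4)='.' (+3 fires, +4 burnt)
Step 4: cell (4,4)='.' (+5 fires, +3 burnt)
Step 5: cell (4,4)='.' (+6 fires, +5 burnt)
Step 6: cell (4,4)='.' (+6 fires, +6 burnt)
Step 7: cell (4,4)='.' (+4 fires, +6 burnt)
Step 8: cell (4,4)='.' (+1 fires, +4 burnt)
Step 9: cell (4,4)='.' (+0 fires, +1 burnt)
  fire out at step 9

2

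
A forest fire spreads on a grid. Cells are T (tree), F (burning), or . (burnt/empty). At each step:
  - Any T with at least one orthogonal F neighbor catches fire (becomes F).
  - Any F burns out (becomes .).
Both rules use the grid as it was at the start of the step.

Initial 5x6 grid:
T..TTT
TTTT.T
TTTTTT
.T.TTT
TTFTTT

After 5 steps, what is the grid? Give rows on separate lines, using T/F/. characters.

Step 1: 2 trees catch fire, 1 burn out
  T..TTT
  TTTT.T
  TTTTTT
  .T.TTT
  TF.FTT
Step 2: 4 trees catch fire, 2 burn out
  T..TTT
  TTTT.T
  TTTTTT
  .F.FTT
  F...FT
Step 3: 4 trees catch fire, 4 burn out
  T..TTT
  TTTT.T
  TFTFTT
  ....FT
  .....F
Step 4: 6 trees catch fire, 4 burn out
  T..TTT
  TFTF.T
  F.F.FT
  .....F
  ......
Step 5: 4 trees catch fire, 6 burn out
  T..FTT
  F.F..T
  .....F
  ......
  ......

T..FTT
F.F..T
.....F
......
......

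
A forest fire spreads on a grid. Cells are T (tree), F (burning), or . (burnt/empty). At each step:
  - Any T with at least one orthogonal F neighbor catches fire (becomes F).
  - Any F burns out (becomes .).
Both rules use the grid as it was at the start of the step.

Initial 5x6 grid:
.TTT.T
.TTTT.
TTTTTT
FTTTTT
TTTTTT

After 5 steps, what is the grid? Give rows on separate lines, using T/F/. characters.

Step 1: 3 trees catch fire, 1 burn out
  .TTT.T
  .TTTT.
  FTTTTT
  .FTTTT
  FTTTTT
Step 2: 3 trees catch fire, 3 burn out
  .TTT.T
  .TTTT.
  .FTTTT
  ..FTTT
  .FTTTT
Step 3: 4 trees catch fire, 3 burn out
  .TTT.T
  .FTTT.
  ..FTTT
  ...FTT
  ..FTTT
Step 4: 5 trees catch fire, 4 burn out
  .FTT.T
  ..FTT.
  ...FTT
  ....FT
  ...FTT
Step 5: 5 trees catch fire, 5 burn out
  ..FT.T
  ...FT.
  ....FT
  .....F
  ....FT

..FT.T
...FT.
....FT
.....F
....FT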